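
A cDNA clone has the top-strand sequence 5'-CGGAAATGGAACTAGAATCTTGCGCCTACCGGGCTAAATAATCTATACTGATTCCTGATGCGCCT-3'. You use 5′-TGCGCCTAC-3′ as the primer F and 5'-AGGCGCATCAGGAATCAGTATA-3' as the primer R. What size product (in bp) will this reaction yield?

Scanning the template, TGCGCCTAC occurs at positions 21–29; this primer anneals to the bottom strand there with its 3' end pointing downstream.
The reverse primer's reverse complement is TATACTGATTCCTGATGCGCCT, which matches the template at positions 44–65.
Amplicon spans positions 21–65: 45 bp.

45 bp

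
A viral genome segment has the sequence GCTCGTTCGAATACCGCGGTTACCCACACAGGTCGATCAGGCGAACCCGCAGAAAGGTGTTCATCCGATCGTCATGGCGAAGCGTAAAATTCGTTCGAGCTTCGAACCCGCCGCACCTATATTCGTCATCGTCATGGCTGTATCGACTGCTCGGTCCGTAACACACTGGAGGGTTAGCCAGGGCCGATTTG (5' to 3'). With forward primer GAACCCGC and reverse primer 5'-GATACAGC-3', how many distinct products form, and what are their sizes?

Two products: 102 bp, 41 bp

The forward primer GAACCCGC matches the top strand at positions 43–50, 104–111.
The reverse primer's reverse complement is GCTGTATC, matching at positions 137–144.
Each forward site pairs with the reverse site to give a product ending at position 144: sizes 102, 41 bp.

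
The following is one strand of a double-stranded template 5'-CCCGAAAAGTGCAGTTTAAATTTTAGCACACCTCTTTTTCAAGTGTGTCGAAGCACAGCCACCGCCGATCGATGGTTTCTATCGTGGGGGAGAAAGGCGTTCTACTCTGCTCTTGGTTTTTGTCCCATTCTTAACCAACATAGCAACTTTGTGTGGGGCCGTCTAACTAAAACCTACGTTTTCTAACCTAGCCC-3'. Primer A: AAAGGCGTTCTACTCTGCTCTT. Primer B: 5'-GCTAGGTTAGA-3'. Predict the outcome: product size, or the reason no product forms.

Yes — a 100 bp product.

Primer A (AAAGGCGTTCTACTCTGCTCTT) matches the top strand at positions 93–114; it acts as a forward primer.
Primer B's reverse complement is TCTAACCTAGC, matching the top strand at positions 182–192; it acts as a reverse primer.
The 3' ends face each other across positions 93–192, giving a 100 bp product.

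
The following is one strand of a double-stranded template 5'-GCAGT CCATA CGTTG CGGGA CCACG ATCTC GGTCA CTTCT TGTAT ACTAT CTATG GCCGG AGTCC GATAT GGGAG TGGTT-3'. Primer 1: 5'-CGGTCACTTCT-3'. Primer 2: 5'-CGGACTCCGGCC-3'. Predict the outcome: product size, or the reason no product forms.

Yes — a 37 bp product.

Primer 1 (CGGTCACTTCT) matches the top strand at positions 30–40; it acts as a forward primer.
Primer 2's reverse complement is GGCCGGAGTCCG, matching the top strand at positions 55–66; it acts as a reverse primer.
The 3' ends face each other across positions 30–66, giving a 37 bp product.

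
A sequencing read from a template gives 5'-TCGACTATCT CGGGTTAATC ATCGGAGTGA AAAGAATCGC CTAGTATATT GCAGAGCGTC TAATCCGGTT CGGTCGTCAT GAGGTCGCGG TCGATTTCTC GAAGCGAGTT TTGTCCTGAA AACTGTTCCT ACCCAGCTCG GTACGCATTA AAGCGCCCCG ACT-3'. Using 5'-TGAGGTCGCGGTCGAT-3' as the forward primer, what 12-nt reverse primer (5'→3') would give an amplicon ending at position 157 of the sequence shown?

5'-GGCGCTTTAATG-3'

The forward primer binds at positions 80–95; the product's 3' end on the top strand is position 157.
The reverse primer anneals to the top strand over positions 146–157, i.e. to CATTAAAGCGCC.
Its sequence written 5'→3' is the reverse complement: GGCGCTTTAATG.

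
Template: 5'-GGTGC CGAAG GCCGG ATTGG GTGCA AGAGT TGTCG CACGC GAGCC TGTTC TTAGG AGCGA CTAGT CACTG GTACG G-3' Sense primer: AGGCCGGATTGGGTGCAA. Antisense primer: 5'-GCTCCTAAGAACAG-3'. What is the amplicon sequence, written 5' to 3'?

Forward primer AGGCCGGATTGGGTGCAA is found on the top strand at positions 9–26.
Taking the reverse complement of GCTCCTAAGAACAG gives CTGTTCTTAGGAGC, found at positions 45–58 on the template; the primer anneals here to the top strand with its 3' end pointing upstream.
The product is the template from position 9 through 58 (50 bp).

5'-AGGCCGGATTGGGTGCAAGAGTTGTCGCACGCGAGCCTGTTCTTAGGAGC-3'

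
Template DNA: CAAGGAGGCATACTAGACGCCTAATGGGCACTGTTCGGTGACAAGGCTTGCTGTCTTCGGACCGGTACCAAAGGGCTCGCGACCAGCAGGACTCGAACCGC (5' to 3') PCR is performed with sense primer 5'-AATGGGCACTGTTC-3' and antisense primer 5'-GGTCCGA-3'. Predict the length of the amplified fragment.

41 bp

Scanning the template, AATGGGCACTGTTC occurs at positions 23–36; this primer anneals to the bottom strand there with its 3' end pointing downstream.
Taking the reverse complement of GGTCCGA gives TCGGACC, found at positions 57–63 on the template; the primer anneals here to the top strand with its 3' end pointing upstream.
Amplicon spans positions 23–63: 41 bp.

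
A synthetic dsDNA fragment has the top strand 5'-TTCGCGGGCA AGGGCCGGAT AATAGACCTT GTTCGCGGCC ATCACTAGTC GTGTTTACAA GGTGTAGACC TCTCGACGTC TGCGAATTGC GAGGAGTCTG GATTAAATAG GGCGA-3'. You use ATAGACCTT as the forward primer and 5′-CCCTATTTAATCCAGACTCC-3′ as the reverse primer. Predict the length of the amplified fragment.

The forward primer matches the template at positions 22–30.
Reverse complement of the reverse primer: GGAGTCTGGATTAAATAGGG. This occurs on the top strand at positions 93–112.
Product length = (reverse-primer end) − (forward-primer start) + 1 = 112 − 22 + 1 = 91 bp.

91 bp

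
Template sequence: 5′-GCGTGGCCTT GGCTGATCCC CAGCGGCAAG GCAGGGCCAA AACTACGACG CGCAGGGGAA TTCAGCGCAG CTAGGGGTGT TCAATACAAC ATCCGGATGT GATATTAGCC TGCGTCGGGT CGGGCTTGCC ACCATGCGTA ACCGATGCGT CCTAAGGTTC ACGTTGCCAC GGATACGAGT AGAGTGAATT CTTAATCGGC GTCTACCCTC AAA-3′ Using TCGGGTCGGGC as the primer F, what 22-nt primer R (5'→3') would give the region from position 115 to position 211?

The product's 3' end on the top strand is position 211.
The reverse primer anneals to the top strand over positions 190–211, i.e. to TCTTAATCGGCGTCTACCCTCA.
Its sequence written 5'→3' is the reverse complement: TGAGGGTAGACGCCGATTAAGA.

5'-TGAGGGTAGACGCCGATTAAGA-3'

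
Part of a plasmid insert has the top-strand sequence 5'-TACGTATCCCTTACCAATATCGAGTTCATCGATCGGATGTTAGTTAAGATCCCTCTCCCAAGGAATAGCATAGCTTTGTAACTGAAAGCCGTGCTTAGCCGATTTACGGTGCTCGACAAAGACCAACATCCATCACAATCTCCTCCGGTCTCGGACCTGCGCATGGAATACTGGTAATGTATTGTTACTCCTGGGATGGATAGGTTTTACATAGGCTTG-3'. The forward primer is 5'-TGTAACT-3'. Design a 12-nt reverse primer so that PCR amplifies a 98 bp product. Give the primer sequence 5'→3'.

5'-CCAGTATTCCAT-3'

The forward primer binds at positions 77–83, so a 98 bp product ends at position 77 + 98 − 1 = 174.
The reverse primer anneals to the top strand over positions 163–174, i.e. to ATGGAATACTGG.
Its sequence written 5'→3' is the reverse complement: CCAGTATTCCAT.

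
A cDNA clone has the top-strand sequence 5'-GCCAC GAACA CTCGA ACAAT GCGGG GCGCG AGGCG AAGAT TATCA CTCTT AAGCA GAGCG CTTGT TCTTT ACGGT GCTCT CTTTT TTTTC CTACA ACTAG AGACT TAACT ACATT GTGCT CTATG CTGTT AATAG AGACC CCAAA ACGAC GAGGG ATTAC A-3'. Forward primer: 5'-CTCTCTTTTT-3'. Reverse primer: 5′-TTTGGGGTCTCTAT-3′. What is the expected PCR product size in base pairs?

Scanning the template, CTCTCTTTTT occurs at positions 77–86; this primer anneals to the bottom strand there with its 3' end pointing downstream.
Reverse complement of the reverse primer: ATAGAGACCCCAAA. This occurs on the top strand at positions 132–145.
The product runs from position 77 to position 145, so its length is 145 − 77 + 1 = 69 bp.

69 bp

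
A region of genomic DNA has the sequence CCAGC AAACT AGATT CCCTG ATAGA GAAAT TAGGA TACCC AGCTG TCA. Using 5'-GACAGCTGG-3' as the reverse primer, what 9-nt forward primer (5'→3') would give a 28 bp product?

5'-GATAGAGAA-3'

The reverse primer's reverse complement CCAGCTGTC matches the template at positions 39–47, so the product ends at position 47.
A 28 bp product then starts at position 47 − 28 + 1 = 20.
The forward primer is identical to the top strand there: GATAGAGAA.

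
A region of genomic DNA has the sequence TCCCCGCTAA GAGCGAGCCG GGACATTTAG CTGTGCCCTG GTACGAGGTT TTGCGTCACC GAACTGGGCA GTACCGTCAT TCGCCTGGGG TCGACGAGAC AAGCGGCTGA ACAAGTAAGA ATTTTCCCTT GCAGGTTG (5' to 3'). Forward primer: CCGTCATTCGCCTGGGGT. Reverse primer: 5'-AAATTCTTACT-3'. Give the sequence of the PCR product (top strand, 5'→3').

5'-CCGTCATTCGCCTGGGGTCGACGAGACAAGCGGCTGAACAAGTAAGAATTT-3'

The forward primer matches the template at positions 74–91.
The reverse primer's reverse complement is AGTAAGAATTT, which matches the template at positions 114–124.
The product is the template from position 74 through 124 (51 bp).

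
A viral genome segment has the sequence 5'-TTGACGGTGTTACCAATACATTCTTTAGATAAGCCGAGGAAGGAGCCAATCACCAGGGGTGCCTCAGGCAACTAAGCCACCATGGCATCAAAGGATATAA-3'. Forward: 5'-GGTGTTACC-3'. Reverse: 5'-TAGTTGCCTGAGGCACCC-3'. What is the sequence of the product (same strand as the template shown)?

The forward primer matches the template at positions 6–14.
The reverse primer's reverse complement is GGGTGCCTCAGGCAACTA, which matches the template at positions 57–74.
The product is the template from position 6 through 74 (69 bp).

5'-GGTGTTACCAATACATTCTTTAGATAAGCCGAGGAAGGAGCCAATCACCAGGGGTGCCTCAGGCAACTA-3'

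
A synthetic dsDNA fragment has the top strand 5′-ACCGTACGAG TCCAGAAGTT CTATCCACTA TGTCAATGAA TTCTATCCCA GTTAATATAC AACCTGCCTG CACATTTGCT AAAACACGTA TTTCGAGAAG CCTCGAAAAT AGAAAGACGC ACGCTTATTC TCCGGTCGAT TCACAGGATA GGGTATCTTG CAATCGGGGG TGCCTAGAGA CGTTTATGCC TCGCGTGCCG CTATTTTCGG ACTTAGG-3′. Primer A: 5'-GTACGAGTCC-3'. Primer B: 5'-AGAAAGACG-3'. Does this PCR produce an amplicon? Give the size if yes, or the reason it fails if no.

Primer A (GTACGAGTCC) matches the top strand at positions 4–13 (3' end points downstream).
Primer B (AGAAAGACG) also matches the top strand directly, at positions 111–119 — its reverse complement CGTCTTTCT is not present.
Both primers anneal to the bottom strand with 3' ends pointing the same way, so neither can prime synthesis back toward the other.

No product — both primers anneal to the same strand and extend in the same direction.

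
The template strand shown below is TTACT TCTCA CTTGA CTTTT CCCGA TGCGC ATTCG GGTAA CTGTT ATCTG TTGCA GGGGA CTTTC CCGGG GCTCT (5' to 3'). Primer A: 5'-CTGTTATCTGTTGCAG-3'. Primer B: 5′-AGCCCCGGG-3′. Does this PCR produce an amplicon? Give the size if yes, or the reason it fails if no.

Yes — a 33 bp product.

Primer A (CTGTTATCTGTTGCAG) matches the top strand at positions 41–56; it acts as a forward primer.
Primer B's reverse complement is CCCGGGGCT, matching the top strand at positions 65–73; it acts as a reverse primer.
The 3' ends face each other across positions 41–73, giving a 33 bp product.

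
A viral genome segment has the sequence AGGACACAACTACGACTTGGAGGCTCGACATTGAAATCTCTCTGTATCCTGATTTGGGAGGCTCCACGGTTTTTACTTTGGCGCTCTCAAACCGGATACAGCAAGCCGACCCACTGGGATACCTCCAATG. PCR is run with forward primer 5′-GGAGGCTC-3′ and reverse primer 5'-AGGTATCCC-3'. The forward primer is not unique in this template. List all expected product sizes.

The forward primer GGAGGCTC matches the top strand at positions 19–26, 57–64.
The reverse primer's reverse complement is GGGATACCT, matching at positions 116–124.
Each forward site pairs with the reverse site to give a product ending at position 124: sizes 106, 68 bp.

106 bp, 68 bp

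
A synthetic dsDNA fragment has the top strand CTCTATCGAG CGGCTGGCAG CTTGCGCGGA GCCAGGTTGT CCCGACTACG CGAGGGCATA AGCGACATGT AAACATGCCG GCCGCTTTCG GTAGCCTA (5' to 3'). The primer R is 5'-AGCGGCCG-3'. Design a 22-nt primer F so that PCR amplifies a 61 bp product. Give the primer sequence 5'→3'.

5'-GCGGAGCCAGGTTGTCCCGACT-3'

The reverse primer's reverse complement CGGCCGCT matches the template at positions 79–86, so the product ends at position 86.
A 61 bp product then starts at position 86 − 61 + 1 = 26.
The forward primer is identical to the top strand there: GCGGAGCCAGGTTGTCCCGACT.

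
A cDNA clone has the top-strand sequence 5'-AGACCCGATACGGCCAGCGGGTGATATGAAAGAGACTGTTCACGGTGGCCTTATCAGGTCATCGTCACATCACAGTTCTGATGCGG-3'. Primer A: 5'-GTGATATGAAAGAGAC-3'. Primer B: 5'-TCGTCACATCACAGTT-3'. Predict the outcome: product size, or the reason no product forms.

No product — both primers anneal to the same strand and extend in the same direction.

Primer A (GTGATATGAAAGAGAC) matches the top strand at positions 21–36 (3' end points downstream).
Primer B (TCGTCACATCACAGTT) also matches the top strand directly, at positions 62–77 — its reverse complement AACTGTGATGTGACGA is not present.
Both primers anneal to the bottom strand with 3' ends pointing the same way, so neither can prime synthesis back toward the other.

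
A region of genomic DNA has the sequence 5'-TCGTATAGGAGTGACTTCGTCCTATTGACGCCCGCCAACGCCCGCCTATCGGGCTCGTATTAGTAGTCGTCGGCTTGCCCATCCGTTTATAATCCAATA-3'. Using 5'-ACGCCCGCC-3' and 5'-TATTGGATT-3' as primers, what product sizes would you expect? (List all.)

72 bp, 62 bp

The forward primer ACGCCCGCC matches the top strand at positions 28–36, 38–46.
The reverse primer's reverse complement is AATCCAATA, matching at positions 91–99.
Each forward site pairs with the reverse site to give a product ending at position 99: sizes 72, 62 bp.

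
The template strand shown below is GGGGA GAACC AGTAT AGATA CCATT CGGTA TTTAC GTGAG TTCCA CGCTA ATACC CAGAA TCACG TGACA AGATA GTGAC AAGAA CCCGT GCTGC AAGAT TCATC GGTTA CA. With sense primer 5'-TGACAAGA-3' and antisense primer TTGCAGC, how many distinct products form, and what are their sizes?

Two products: 32 bp, 21 bp

The forward primer TGACAAGA matches the top strand at positions 66–73, 77–84.
The reverse primer's reverse complement is GCTGCAA, matching at positions 91–97.
Each forward site pairs with the reverse site to give a product ending at position 97: sizes 32, 21 bp.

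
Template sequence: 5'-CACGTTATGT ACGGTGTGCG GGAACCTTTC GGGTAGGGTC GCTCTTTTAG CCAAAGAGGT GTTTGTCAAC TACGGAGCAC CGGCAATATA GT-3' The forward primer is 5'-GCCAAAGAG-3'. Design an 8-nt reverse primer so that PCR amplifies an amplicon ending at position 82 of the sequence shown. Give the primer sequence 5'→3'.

The forward primer binds at positions 50–58; the product's 3' end on the top strand is position 82.
The reverse primer anneals to the top strand over positions 75–82, i.e. to GAGCACCG.
Its sequence written 5'→3' is the reverse complement: CGGTGCTC.

5'-CGGTGCTC-3'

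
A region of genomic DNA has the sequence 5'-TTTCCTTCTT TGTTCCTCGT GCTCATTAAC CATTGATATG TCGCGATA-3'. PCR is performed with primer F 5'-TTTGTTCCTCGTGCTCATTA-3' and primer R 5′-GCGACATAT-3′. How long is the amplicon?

The forward primer matches the template at positions 9–28.
Reverse complement of the reverse primer: ATATGTCGC. This occurs on the top strand at positions 36–44.
Amplicon spans positions 9–44: 36 bp.

36 bp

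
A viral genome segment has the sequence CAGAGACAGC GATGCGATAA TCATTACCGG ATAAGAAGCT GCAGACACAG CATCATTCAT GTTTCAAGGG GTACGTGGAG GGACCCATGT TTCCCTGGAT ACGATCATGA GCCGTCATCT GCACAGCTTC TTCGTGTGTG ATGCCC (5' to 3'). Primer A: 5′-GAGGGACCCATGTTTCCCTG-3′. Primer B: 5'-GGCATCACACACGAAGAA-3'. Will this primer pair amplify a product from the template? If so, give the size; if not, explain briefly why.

Primer A (GAGGGACCCATGTTTCCCTG) matches the top strand at positions 78–97; it acts as a forward primer.
Primer B's reverse complement is TTCTTCGTGTGTGATGCC, matching the top strand at positions 128–145; it acts as a reverse primer.
The 3' ends face each other across positions 78–145, giving a 68 bp product.

Yes — a 68 bp product.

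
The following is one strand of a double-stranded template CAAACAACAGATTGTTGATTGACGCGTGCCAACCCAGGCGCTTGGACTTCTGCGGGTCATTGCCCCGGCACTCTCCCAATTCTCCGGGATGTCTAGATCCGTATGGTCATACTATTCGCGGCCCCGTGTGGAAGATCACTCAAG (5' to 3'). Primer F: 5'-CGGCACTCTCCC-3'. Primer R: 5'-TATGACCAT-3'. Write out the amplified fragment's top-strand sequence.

5'-CGGCACTCTCCCAATTCTCCGGGATGTCTAGATCCGTATGGTCATA-3'

Forward primer CGGCACTCTCCC is found on the top strand at positions 66–77.
Reverse complement of the reverse primer: ATGGTCATA. This occurs on the top strand at positions 103–111.
The product is the template from position 66 through 111 (46 bp).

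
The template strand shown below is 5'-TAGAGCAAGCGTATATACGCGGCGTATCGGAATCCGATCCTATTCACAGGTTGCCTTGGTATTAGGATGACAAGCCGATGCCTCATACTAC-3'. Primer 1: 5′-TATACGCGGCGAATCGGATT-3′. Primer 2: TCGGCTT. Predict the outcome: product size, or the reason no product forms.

No product — primer 1 has no binding site in the template.

Primer 1 (TATACGCGGCGAATCGGATT) does not match the top strand, and its reverse complement AATCCGATTCGCCGCGTATA does not match either.
With no annealing site for primer 1, no amplification occurs.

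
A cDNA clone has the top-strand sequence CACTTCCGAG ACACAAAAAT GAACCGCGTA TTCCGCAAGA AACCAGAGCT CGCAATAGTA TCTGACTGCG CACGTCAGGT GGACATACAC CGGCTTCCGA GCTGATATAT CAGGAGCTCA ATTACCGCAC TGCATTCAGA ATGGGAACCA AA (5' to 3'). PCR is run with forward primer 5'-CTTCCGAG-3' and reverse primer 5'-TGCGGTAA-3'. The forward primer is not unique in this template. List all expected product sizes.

The forward primer CTTCCGAG matches the top strand at positions 3–10, 94–101.
The reverse primer's reverse complement is TTACCGCA, matching at positions 122–129.
Each forward site pairs with the reverse site to give a product ending at position 129: sizes 127, 36 bp.

127 bp, 36 bp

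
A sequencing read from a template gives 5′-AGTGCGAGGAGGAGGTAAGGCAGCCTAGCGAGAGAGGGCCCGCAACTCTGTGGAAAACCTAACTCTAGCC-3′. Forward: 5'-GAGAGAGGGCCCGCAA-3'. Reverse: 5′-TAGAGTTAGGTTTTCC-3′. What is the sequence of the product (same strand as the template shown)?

Scanning the template, GAGAGAGGGCCCGCAA occurs at positions 30–45; this primer anneals to the bottom strand there with its 3' end pointing downstream.
The reverse primer's reverse complement is GGAAAACCTAACTCTA, which matches the template at positions 52–67.
The product is the template from position 30 through 67 (38 bp).

5'-GAGAGAGGGCCCGCAACTCTGTGGAAAACCTAACTCTA-3'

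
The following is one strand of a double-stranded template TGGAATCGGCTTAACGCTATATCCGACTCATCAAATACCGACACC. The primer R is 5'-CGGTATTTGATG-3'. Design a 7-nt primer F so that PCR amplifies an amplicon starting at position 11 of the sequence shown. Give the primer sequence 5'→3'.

The reverse primer's reverse complement CATCAAATACCG matches the template at positions 29–40; the product starts at position 11.
The forward primer is identical to the top strand over positions 11–17: TTAACGC.

5'-TTAACGC-3'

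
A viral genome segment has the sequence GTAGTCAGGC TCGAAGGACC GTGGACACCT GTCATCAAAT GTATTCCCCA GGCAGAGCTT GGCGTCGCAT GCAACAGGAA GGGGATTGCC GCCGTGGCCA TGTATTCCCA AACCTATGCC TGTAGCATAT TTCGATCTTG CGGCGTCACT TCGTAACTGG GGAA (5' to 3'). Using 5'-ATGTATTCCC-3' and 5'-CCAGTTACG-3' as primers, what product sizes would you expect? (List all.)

The forward primer ATGTATTCCC matches the top strand at positions 39–48, 100–109.
The reverse primer's reverse complement is CGTAACTGG, matching at positions 152–160.
Each forward site pairs with the reverse site to give a product ending at position 160: sizes 122, 61 bp.

122 bp, 61 bp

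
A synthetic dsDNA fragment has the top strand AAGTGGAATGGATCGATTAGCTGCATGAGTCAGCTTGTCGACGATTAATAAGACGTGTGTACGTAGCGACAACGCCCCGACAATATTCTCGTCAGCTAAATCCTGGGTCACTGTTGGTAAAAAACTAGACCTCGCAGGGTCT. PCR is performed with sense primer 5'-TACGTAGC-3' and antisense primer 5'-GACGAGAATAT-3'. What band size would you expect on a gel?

Scanning the template, TACGTAGC occurs at positions 60–67; this primer anneals to the bottom strand there with its 3' end pointing downstream.
Reverse complement of the reverse primer: ATATTCTCGTC. This occurs on the top strand at positions 83–93.
Product length = (reverse-primer end) − (forward-primer start) + 1 = 93 − 60 + 1 = 34 bp.

34 bp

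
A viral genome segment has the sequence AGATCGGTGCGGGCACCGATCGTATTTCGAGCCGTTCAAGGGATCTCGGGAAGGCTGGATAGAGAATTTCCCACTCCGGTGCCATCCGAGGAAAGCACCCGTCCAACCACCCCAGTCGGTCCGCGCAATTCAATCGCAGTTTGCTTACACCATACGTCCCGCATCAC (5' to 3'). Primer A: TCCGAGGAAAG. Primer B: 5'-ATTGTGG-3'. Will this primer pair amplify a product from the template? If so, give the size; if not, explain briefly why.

No product — primer B has no binding site in the template.

Primer B (ATTGTGG) does not match the top strand, and its reverse complement CCACAAT does not match either.
With no annealing site for primer B, no amplification occurs.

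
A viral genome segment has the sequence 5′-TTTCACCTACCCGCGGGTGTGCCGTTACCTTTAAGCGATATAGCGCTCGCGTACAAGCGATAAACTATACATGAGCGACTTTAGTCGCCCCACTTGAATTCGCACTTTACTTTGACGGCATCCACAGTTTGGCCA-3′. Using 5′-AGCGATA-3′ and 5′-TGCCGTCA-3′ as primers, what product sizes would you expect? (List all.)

87 bp, 65 bp

The forward primer AGCGATA matches the top strand at positions 34–40, 56–62.
The reverse primer's reverse complement is TGACGGCA, matching at positions 113–120.
Each forward site pairs with the reverse site to give a product ending at position 120: sizes 87, 65 bp.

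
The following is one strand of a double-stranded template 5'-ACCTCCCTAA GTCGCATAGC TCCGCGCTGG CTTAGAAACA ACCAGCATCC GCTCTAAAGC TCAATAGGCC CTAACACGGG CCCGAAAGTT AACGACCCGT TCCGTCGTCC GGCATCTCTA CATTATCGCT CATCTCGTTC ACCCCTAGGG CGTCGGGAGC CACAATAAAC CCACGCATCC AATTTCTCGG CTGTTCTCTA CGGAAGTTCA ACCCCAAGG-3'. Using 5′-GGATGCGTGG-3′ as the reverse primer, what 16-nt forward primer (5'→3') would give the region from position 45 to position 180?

5'-GCATCCGCTCTAAAGC-3'

The reverse primer's reverse complement CCACGCATCC matches the template at positions 171–180; the product starts at position 45.
The forward primer is identical to the top strand over positions 45–60: GCATCCGCTCTAAAGC.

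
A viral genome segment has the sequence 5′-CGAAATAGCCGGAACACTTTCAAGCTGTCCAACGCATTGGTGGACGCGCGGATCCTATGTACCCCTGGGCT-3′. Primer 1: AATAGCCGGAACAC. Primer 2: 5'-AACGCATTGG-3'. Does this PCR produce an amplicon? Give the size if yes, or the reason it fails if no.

Primer 1 (AATAGCCGGAACAC) matches the top strand at positions 4–17 (3' end points downstream).
Primer 2 (AACGCATTGG) also matches the top strand directly, at positions 31–40 — its reverse complement CCAATGCGTT is not present.
Both primers anneal to the bottom strand with 3' ends pointing the same way, so neither can prime synthesis back toward the other.

No product — both primers anneal to the same strand and extend in the same direction.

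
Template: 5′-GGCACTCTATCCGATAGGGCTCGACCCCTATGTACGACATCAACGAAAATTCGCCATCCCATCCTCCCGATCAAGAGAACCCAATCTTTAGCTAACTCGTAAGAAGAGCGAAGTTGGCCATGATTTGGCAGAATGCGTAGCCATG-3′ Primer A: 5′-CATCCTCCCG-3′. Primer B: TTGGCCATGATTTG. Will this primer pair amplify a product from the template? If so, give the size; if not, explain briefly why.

No product — both primers anneal to the same strand and extend in the same direction.

Primer A (CATCCTCCCG) matches the top strand at positions 60–69 (3' end points downstream).
Primer B (TTGGCCATGATTTG) also matches the top strand directly, at positions 114–127 — its reverse complement CAAATCATGGCCAA is not present.
Both primers anneal to the bottom strand with 3' ends pointing the same way, so neither can prime synthesis back toward the other.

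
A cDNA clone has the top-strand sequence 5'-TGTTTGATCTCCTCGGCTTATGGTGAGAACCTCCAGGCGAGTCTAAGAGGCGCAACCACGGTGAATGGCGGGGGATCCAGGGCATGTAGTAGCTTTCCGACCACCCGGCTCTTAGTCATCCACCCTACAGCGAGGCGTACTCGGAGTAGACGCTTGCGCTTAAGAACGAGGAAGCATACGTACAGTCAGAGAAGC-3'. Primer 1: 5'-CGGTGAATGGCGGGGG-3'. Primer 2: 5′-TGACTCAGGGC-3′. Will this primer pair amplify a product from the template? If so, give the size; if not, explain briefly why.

No product — primer 2 has no binding site in the template.

Primer 2 (TGACTCAGGGC) does not match the top strand, and its reverse complement GCCCTGAGTCA does not match either.
With no annealing site for primer 2, no amplification occurs.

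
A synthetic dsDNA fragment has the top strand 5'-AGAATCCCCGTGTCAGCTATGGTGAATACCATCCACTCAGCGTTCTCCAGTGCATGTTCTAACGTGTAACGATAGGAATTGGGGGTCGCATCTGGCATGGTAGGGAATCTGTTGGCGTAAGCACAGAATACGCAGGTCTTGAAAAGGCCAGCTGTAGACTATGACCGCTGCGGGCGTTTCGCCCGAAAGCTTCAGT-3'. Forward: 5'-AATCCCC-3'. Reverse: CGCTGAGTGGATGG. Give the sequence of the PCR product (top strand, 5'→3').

5'-AATCCCCGTGTCAGCTATGGTGAATACCATCCACTCAGCG-3'

Forward primer AATCCCC is found on the top strand at positions 3–9.
The reverse primer's reverse complement is CCATCCACTCAGCG, which matches the template at positions 29–42.
The product is the template from position 3 through 42 (40 bp).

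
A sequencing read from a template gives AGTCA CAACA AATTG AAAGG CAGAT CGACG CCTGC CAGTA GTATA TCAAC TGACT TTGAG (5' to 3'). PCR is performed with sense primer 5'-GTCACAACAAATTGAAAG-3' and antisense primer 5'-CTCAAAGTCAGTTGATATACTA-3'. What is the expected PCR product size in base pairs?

59 bp

Scanning the template, GTCACAACAAATTGAAAG occurs at positions 2–19; this primer anneals to the bottom strand there with its 3' end pointing downstream.
Taking the reverse complement of CTCAAAGTCAGTTGATATACTA gives TAGTATATCAACTGACTTTGAG, found at positions 39–60 on the template; the primer anneals here to the top strand with its 3' end pointing upstream.
Amplicon spans positions 2–60: 59 bp.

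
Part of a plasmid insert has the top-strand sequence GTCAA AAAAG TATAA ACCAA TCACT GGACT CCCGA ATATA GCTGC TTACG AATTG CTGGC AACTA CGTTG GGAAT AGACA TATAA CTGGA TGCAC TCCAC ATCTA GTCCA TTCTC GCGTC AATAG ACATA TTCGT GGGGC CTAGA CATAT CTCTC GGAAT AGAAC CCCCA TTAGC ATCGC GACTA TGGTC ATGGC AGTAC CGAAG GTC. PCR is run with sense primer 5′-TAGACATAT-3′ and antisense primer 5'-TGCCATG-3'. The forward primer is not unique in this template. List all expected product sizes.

The forward primer TAGACATAT matches the top strand at positions 75–83, 123–131, 142–150.
The reverse primer's reverse complement is CATGGCA, matching at positions 190–196.
Each forward site pairs with the reverse site to give a product ending at position 196: sizes 122, 74, 55 bp.

122 bp, 74 bp, 55 bp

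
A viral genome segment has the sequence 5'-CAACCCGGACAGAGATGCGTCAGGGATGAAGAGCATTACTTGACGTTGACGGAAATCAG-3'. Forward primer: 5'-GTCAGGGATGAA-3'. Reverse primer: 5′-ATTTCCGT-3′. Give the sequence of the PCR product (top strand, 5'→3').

Scanning the template, GTCAGGGATGAA occurs at positions 19–30; this primer anneals to the bottom strand there with its 3' end pointing downstream.
The reverse primer's reverse complement is ACGGAAAT, which matches the template at positions 49–56.
The product is the template from position 19 through 56 (38 bp).

5'-GTCAGGGATGAAGAGCATTACTTGACGTTGACGGAAAT-3'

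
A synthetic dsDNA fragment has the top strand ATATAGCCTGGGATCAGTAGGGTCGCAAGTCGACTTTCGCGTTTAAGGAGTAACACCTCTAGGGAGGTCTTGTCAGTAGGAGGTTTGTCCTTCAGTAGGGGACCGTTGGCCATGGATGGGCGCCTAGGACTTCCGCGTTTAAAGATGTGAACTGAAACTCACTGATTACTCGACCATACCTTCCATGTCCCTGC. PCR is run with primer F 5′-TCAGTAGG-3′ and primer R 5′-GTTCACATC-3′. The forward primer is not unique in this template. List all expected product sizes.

139 bp, 80 bp, 61 bp

The forward primer TCAGTAGG matches the top strand at positions 14–21, 73–80, 92–99.
The reverse primer's reverse complement is GATGTGAAC, matching at positions 144–152.
Each forward site pairs with the reverse site to give a product ending at position 152: sizes 139, 80, 61 bp.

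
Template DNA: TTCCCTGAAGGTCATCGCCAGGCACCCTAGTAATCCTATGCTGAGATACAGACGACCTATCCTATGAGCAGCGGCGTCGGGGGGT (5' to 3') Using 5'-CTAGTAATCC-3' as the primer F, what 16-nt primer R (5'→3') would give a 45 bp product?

5'-CTGCTCATAGGATAGG-3'

The forward primer binds at positions 27–36, so a 45 bp product ends at position 27 + 45 − 1 = 71.
The reverse primer anneals to the top strand over positions 56–71, i.e. to CCTATCCTATGAGCAG.
Its sequence written 5'→3' is the reverse complement: CTGCTCATAGGATAGG.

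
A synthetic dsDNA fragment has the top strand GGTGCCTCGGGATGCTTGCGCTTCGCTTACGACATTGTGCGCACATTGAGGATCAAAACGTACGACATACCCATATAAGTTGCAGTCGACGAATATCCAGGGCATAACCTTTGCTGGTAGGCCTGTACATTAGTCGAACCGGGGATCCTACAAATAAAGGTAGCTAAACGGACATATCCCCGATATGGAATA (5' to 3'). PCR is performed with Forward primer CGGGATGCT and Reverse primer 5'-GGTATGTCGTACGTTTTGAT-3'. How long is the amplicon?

64 bp

Scanning the template, CGGGATGCT occurs at positions 8–16; this primer anneals to the bottom strand there with its 3' end pointing downstream.
Taking the reverse complement of GGTATGTCGTACGTTTTGAT gives ATCAAAACGTACGACATACC, found at positions 52–71 on the template; the primer anneals here to the top strand with its 3' end pointing upstream.
Product length = (reverse-primer end) − (forward-primer start) + 1 = 71 − 8 + 1 = 64 bp.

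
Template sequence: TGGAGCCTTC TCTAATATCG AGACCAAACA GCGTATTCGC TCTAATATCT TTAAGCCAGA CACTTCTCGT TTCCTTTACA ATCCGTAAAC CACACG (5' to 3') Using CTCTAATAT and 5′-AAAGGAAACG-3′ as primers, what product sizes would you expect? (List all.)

The forward primer CTCTAATAT matches the top strand at positions 10–18, 40–48.
The reverse primer's reverse complement is CGTTTCCTTT, matching at positions 68–77.
Each forward site pairs with the reverse site to give a product ending at position 77: sizes 68, 38 bp.

68 bp, 38 bp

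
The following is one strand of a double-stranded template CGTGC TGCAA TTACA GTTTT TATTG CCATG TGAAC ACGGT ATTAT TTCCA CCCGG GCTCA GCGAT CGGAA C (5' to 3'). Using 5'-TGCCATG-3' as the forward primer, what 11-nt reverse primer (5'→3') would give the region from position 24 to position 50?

The product's 3' end on the top strand is position 50.
The reverse primer anneals to the top strand over positions 40–50, i.e. to TATTATTTCCA.
Its sequence written 5'→3' is the reverse complement: TGGAAATAATA.

5'-TGGAAATAATA-3'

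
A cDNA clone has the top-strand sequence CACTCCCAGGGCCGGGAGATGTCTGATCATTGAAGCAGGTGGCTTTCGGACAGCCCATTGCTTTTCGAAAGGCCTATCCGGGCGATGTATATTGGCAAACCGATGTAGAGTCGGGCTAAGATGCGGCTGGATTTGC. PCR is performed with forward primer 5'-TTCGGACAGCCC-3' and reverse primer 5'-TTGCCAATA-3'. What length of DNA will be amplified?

54 bp

Forward primer TTCGGACAGCCC is found on the top strand at positions 45–56.
Taking the reverse complement of TTGCCAATA gives TATTGGCAA, found at positions 90–98 on the template; the primer anneals here to the top strand with its 3' end pointing upstream.
The product runs from position 45 to position 98, so its length is 98 − 45 + 1 = 54 bp.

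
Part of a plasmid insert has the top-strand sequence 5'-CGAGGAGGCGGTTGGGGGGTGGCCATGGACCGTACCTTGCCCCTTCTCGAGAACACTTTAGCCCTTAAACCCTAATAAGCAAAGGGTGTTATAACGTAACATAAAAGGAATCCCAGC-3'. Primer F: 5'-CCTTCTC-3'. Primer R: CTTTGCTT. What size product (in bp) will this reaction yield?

Scanning the template, CCTTCTC occurs at positions 42–48; this primer anneals to the bottom strand there with its 3' end pointing downstream.
Reverse complement of the reverse primer: AAGCAAAG. This occurs on the top strand at positions 77–84.
The product runs from position 42 to position 84, so its length is 84 − 42 + 1 = 43 bp.

43 bp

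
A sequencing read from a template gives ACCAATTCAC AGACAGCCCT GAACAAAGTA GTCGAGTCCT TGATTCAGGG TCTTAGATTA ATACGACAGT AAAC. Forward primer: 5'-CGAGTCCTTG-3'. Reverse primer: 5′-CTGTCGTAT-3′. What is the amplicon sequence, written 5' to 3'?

Scanning the template, CGAGTCCTTG occurs at positions 33–42; this primer anneals to the bottom strand there with its 3' end pointing downstream.
Taking the reverse complement of CTGTCGTAT gives ATACGACAG, found at positions 61–69 on the template; the primer anneals here to the top strand with its 3' end pointing upstream.
The product is the template from position 33 through 69 (37 bp).

5'-CGAGTCCTTGATTCAGGGTCTTAGATTAATACGACAG-3'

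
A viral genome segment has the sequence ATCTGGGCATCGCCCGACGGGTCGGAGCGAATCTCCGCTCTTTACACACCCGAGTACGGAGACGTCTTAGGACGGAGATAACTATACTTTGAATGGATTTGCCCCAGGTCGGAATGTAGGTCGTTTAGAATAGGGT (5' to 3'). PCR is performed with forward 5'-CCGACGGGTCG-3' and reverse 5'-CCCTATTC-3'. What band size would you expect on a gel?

122 bp

The forward primer matches the template at positions 14–24.
Taking the reverse complement of CCCTATTC gives GAATAGGG, found at positions 128–135 on the template; the primer anneals here to the top strand with its 3' end pointing upstream.
Product length = (reverse-primer end) − (forward-primer start) + 1 = 135 − 14 + 1 = 122 bp.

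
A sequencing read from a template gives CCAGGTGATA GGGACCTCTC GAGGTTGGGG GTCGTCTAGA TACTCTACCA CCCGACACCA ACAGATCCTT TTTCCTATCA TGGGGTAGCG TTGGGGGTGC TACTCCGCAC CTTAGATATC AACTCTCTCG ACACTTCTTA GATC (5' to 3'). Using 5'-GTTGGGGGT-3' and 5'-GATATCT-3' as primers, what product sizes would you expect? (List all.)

The forward primer GTTGGGGGT matches the top strand at positions 24–32, 90–98.
The reverse primer's reverse complement is AGATATC, matching at positions 114–120.
Each forward site pairs with the reverse site to give a product ending at position 120: sizes 97, 31 bp.

97 bp, 31 bp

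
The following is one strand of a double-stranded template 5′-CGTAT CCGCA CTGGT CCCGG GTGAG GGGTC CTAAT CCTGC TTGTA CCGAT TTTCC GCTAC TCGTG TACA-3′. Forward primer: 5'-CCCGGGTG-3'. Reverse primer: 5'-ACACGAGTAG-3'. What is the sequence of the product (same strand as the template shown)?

5'-CCCGGGTGAGGGGTCCTAATCCTGCTTGTACCGATTTTCCGCTACTCGTGT-3'

The forward primer matches the template at positions 16–23.
Reverse complement of the reverse primer: CTACTCGTGT. This occurs on the top strand at positions 57–66.
The product is the template from position 16 through 66 (51 bp).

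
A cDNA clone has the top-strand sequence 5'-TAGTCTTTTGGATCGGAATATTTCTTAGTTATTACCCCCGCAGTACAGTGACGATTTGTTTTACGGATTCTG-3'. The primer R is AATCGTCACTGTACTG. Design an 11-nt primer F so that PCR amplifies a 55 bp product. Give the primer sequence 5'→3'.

The reverse primer's reverse complement CAGTACAGTGACGATT matches the template at positions 41–56, so the product ends at position 56.
A 55 bp product then starts at position 56 − 55 + 1 = 2.
The forward primer is identical to the top strand there: AGTCTTTTGGA.

5'-AGTCTTTTGGA-3'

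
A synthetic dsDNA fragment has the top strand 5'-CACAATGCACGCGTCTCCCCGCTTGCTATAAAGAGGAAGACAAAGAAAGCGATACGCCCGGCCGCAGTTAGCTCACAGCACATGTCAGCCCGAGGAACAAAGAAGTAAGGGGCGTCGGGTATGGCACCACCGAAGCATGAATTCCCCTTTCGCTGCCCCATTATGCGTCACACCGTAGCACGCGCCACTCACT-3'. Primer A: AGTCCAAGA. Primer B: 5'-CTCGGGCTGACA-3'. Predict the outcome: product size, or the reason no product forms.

Primer A (AGTCCAAGA) does not match the top strand, and its reverse complement TCTTGGACT does not match either.
With no annealing site for primer A, no amplification occurs.

No product — primer A has no binding site in the template.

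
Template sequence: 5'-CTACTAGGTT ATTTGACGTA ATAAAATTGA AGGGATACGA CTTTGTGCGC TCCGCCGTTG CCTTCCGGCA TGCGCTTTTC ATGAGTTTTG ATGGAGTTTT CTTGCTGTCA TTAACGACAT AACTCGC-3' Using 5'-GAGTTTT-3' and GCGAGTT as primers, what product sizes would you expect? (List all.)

45 bp, 34 bp

The forward primer GAGTTTT matches the top strand at positions 83–89, 94–100.
The reverse primer's reverse complement is AACTCGC, matching at positions 121–127.
Each forward site pairs with the reverse site to give a product ending at position 127: sizes 45, 34 bp.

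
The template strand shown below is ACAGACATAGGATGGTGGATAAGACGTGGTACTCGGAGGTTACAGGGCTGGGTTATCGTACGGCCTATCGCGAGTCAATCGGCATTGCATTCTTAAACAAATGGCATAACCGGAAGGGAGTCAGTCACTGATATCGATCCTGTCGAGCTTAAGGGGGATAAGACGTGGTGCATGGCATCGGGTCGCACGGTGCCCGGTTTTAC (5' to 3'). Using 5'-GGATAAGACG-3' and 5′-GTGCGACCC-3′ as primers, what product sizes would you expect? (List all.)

The forward primer GGATAAGACG matches the top strand at positions 17–26, 156–165.
The reverse primer's reverse complement is GGGTCGCAC, matching at positions 180–188.
Each forward site pairs with the reverse site to give a product ending at position 188: sizes 172, 33 bp.

172 bp, 33 bp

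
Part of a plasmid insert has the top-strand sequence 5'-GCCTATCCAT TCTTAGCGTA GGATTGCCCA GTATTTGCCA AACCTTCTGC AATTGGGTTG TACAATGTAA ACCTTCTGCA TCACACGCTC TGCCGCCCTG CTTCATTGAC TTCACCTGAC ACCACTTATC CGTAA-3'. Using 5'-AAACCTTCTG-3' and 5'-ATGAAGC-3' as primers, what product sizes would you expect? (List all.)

The forward primer AAACCTTCTG matches the top strand at positions 40–49, 69–78.
The reverse primer's reverse complement is GCTTCAT, matching at positions 100–106.
Each forward site pairs with the reverse site to give a product ending at position 106: sizes 67, 38 bp.

67 bp, 38 bp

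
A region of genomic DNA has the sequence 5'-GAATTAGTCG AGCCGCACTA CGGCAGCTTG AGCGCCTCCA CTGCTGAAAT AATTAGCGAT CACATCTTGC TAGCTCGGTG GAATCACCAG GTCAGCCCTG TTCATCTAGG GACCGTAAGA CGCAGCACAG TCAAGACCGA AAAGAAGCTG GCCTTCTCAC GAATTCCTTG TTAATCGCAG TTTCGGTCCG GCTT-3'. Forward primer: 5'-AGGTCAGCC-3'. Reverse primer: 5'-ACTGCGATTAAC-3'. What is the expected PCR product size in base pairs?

93 bp

Scanning the template, AGGTCAGCC occurs at positions 89–97; this primer anneals to the bottom strand there with its 3' end pointing downstream.
The reverse primer's reverse complement is GTTAATCGCAGT, which matches the template at positions 170–181.
Product length = (reverse-primer end) − (forward-primer start) + 1 = 181 − 89 + 1 = 93 bp.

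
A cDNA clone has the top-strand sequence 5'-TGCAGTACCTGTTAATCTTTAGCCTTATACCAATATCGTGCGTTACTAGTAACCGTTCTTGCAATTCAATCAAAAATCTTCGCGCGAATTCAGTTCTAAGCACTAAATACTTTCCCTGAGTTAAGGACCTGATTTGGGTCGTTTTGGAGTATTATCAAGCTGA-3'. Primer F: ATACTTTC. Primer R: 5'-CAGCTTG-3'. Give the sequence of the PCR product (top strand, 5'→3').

5'-ATACTTTCCCTGAGTTAAGGACCTGATTTGGGTCGTTTTGGAGTATTATCAAGCTG-3'

The forward primer matches the template at positions 107–114.
Taking the reverse complement of CAGCTTG gives CAAGCTG, found at positions 156–162 on the template; the primer anneals here to the top strand with its 3' end pointing upstream.
The product is the template from position 107 through 162 (56 bp).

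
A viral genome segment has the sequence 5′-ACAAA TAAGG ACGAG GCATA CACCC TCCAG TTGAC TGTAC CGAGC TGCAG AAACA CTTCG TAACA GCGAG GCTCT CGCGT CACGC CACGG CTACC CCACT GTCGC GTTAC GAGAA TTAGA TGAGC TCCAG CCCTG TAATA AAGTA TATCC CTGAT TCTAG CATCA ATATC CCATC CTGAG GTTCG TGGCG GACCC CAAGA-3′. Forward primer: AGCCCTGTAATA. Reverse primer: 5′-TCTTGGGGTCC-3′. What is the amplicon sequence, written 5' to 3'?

5'-AGCCCTGTAATAAAGTATATCCCTGATTCTAGCATCAATATCCCATCCTGAGGTTCGTGGCGGACCCCAAGA-3'

The forward primer matches the template at positions 129–140.
Taking the reverse complement of TCTTGGGGTCC gives GGACCCCAAGA, found at positions 190–200 on the template; the primer anneals here to the top strand with its 3' end pointing upstream.
The product is the template from position 129 through 200 (72 bp).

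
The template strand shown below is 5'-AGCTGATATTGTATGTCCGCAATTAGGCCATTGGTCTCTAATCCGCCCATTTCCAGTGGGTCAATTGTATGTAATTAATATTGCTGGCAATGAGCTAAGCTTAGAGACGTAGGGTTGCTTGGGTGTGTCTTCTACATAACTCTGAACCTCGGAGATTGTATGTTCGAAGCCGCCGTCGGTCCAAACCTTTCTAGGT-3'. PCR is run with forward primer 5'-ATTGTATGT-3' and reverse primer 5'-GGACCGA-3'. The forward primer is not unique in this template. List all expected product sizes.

175 bp, 119 bp, 28 bp

The forward primer ATTGTATGT matches the top strand at positions 8–16, 64–72, 155–163.
The reverse primer's reverse complement is TCGGTCC, matching at positions 176–182.
Each forward site pairs with the reverse site to give a product ending at position 182: sizes 175, 119, 28 bp.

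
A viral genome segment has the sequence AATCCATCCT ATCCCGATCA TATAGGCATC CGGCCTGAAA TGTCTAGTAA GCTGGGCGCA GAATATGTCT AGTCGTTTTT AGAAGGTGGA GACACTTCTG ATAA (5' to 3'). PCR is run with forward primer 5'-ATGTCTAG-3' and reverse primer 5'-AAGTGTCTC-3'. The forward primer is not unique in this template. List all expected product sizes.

The forward primer ATGTCTAG matches the top strand at positions 40–47, 65–72.
The reverse primer's reverse complement is GAGACACTT, matching at positions 89–97.
Each forward site pairs with the reverse site to give a product ending at position 97: sizes 58, 33 bp.

58 bp, 33 bp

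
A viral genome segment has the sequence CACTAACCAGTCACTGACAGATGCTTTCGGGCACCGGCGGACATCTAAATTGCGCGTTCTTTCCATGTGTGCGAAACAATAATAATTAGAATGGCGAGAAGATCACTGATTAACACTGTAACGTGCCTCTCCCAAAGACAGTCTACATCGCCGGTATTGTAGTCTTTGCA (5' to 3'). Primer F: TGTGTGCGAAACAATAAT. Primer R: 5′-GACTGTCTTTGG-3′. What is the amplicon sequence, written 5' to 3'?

5'-TGTGTGCGAAACAATAATAATTAGAATGGCGAGAAGATCACTGATTAACACTGTAACGTGCCTCTCCCAAAGACAGTC-3'

The forward primer matches the template at positions 66–83.
Reverse complement of the reverse primer: CCAAAGACAGTC. This occurs on the top strand at positions 132–143.
The product is the template from position 66 through 143 (78 bp).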